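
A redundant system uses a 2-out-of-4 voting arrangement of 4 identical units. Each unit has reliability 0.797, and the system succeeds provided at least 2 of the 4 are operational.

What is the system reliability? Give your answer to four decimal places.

0.9716

R = Σ_{i=2}^{4} C(4,i) p^i (1−p)^{4−i} with p = 0.797
C(4,2)·0.797^2·0.203^2 = 0.157058
C(4,3)·0.797^3·0.203^1 = 0.411084
C(4,4)·0.797^4·0.203^0 = 0.403490
Sum = 0.9716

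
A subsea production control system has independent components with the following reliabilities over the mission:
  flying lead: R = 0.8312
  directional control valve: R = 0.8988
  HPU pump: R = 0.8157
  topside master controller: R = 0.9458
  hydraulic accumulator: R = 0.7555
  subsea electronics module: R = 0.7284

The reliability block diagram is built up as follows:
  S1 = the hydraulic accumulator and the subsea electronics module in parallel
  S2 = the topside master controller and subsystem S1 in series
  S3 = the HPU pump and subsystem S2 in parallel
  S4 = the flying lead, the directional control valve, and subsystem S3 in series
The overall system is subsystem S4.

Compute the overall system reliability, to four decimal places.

0.7310

Parallel (hydraulic accumulator and subsea electronics module): 1 − (1 − 0.755500)(1 − 0.728400) = 0.933594
Series (topside master controller and [0.933594]): 0.945800 × 0.933594 = 0.882993
Parallel (HPU pump and [0.882993]): 1 − (1 − 0.815700)(1 − 0.882993) = 0.978436
Series (flying lead, directional control valve, and [0.978436]): 0.831200 × 0.898800 × 0.978436 = 0.7310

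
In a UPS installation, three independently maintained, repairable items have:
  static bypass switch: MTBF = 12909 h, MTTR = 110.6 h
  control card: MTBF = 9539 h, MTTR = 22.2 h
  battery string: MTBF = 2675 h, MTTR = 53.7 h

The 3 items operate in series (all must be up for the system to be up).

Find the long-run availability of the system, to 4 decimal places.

0.9697

A(static bypass switch) = MTBF/(MTBF+MTTR) = 12909/(12909+110.6) = 0.991505
A(control card) = MTBF/(MTBF+MTTR) = 9539/(9539+22.2) = 0.997678
A(battery string) = MTBF/(MTBF+MTTR) = 2675/(2675+53.7) = 0.980320
Series availability: 0.991505 × 0.997678 × 0.980320 = 0.9697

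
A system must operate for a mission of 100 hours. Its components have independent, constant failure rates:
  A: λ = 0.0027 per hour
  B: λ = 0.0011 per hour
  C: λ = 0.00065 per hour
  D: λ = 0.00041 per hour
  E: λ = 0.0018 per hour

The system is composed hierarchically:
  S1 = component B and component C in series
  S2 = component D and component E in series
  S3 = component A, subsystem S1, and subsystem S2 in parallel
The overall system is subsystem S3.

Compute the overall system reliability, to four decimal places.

R(A) = exp(−0.0027 × 100) = 0.763379
R(B) = exp(−0.0011 × 100) = 0.895834
R(C) = exp(−0.00065 × 100) = 0.937067
R(D) = exp(−0.00041 × 100) = 0.959829
R(E) = exp(−0.0018 × 100) = 0.835270
Series (B and C): 0.895834 × 0.937067 = 0.839456
Series (D and E): 0.959829 × 0.835270 = 0.801716
Parallel (A, [0.839456], and [0.801716]): 1 − (1 − 0.763379)(1 − 0.839456)(1 − 0.801716) = 0.9925

0.9925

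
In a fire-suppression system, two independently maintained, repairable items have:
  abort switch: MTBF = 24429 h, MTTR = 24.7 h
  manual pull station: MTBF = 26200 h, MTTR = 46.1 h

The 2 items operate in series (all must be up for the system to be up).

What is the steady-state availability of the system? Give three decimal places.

0.997

A(abort switch) = MTBF/(MTBF+MTTR) = 24429/(24429+24.7) = 0.998990
A(manual pull station) = MTBF/(MTBF+MTTR) = 26200/(26200+46.1) = 0.998244
Series availability: 0.998990 × 0.998244 = 0.997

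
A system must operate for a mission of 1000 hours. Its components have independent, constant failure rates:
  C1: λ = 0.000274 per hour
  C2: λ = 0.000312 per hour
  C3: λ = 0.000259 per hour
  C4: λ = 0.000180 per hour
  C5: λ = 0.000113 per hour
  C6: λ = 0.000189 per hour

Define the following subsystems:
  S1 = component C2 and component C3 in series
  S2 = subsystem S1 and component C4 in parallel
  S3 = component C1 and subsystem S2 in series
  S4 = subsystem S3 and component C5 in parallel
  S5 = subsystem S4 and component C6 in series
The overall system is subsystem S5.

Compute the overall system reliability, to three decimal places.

0.802

R(C1) = exp(−0.000274 × 1000) = 0.76033
R(C2) = exp(−0.000312 × 1000) = 0.73198
R(C3) = exp(−0.000259 × 1000) = 0.77182
R(C4) = exp(−0.000180 × 1000) = 0.83527
R(C5) = exp(−0.000113 × 1000) = 0.89315
R(C6) = exp(−0.000189 × 1000) = 0.82779
Series (C2 and C3): 0.73198 × 0.77182 = 0.56496
Parallel ([0.56496] and C4): 1 − (1 − 0.56496)(1 − 0.83527) = 0.92834
Series (C1 and [0.92834]): 0.76033 × 0.92834 = 0.70584
Parallel ([0.70584] and C5): 1 − (1 − 0.70584)(1 − 0.89315) = 0.96857
Series ([0.96857] and C6): 0.96857 × 0.82779 = 0.802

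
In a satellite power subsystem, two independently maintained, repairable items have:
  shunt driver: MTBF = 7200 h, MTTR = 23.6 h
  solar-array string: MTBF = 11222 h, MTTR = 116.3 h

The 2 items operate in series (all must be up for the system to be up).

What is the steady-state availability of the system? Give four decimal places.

A(shunt driver) = MTBF/(MTBF+MTTR) = 7200/(7200+23.6) = 0.996733
A(solar-array string) = MTBF/(MTBF+MTTR) = 11222/(11222+116.3) = 0.989743
Series availability: 0.996733 × 0.989743 = 0.9865

0.9865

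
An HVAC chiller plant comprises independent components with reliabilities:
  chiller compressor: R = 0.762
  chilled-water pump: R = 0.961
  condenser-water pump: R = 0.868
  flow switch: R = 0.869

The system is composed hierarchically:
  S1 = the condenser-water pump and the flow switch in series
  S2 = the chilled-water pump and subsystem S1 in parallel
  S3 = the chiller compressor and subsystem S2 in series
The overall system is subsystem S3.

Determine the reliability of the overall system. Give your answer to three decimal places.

Series (condenser-water pump and flow switch): 0.86800 × 0.86900 = 0.75429
Parallel (chilled-water pump and [0.75429]): 1 − (1 − 0.96100)(1 − 0.75429) = 0.99042
Series (chiller compressor and [0.99042]): 0.76200 × 0.99042 = 0.755

0.755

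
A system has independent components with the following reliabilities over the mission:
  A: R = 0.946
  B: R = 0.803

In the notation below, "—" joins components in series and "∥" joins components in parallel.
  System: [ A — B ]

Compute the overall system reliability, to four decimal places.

0.7596

Series (A and B): 0.946000 × 0.803000 = 0.7596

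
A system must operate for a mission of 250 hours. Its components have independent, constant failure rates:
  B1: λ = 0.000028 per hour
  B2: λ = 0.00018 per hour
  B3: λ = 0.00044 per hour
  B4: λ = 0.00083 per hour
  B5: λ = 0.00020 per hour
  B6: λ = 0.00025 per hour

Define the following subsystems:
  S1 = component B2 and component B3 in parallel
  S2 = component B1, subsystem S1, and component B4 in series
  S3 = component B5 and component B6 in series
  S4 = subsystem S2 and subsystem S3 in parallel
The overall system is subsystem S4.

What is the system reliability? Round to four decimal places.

R(B1) = exp(−0.000028 × 250) = 0.993024
R(B2) = exp(−0.00018 × 250) = 0.955997
R(B3) = exp(−0.00044 × 250) = 0.895834
R(B4) = exp(−0.00083 × 250) = 0.812613
R(B5) = exp(−0.00020 × 250) = 0.951229
R(B6) = exp(−0.00025 × 250) = 0.939413
Parallel (B2 and B3): 1 − (1 − 0.955997)(1 − 0.895834) = 0.995416
Series (B1, [0.995416], and B4): 0.993024 × 0.995416 × 0.812613 = 0.803245
Series (B5 and B6): 0.951229 × 0.939413 = 0.893597
Parallel ([0.803245] and [0.893597]): 1 − (1 − 0.803245)(1 − 0.893597) = 0.9791

0.9791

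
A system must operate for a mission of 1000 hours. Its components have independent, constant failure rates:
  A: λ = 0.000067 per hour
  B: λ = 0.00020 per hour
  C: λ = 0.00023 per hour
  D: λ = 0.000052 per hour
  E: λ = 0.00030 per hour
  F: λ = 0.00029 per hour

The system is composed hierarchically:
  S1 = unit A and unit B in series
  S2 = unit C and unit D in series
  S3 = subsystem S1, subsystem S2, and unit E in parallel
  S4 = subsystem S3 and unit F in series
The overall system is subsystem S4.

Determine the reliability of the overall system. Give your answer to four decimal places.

R(A) = exp(−0.000067 × 1000) = 0.935195
R(B) = exp(−0.00020 × 1000) = 0.818731
R(C) = exp(−0.00023 × 1000) = 0.794534
R(D) = exp(−0.000052 × 1000) = 0.949329
R(E) = exp(−0.00030 × 1000) = 0.740818
R(F) = exp(−0.00029 × 1000) = 0.748264
Series (A and B): 0.935195 × 0.818731 = 0.765673
Series (C and D): 0.794534 × 0.949329 = 0.754274
Parallel ([0.765673], [0.754274], and E): 1 − (1 − 0.765673)(1 − 0.754274)(1 − 0.740818) = 0.985076
Series ([0.985076] and F): 0.985076 × 0.748264 = 0.7371

0.7371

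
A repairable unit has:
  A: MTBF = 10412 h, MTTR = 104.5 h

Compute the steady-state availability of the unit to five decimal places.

A(A) = MTBF/(MTBF+MTTR) = 10412/(10412+104.5) = 0.99006

0.99006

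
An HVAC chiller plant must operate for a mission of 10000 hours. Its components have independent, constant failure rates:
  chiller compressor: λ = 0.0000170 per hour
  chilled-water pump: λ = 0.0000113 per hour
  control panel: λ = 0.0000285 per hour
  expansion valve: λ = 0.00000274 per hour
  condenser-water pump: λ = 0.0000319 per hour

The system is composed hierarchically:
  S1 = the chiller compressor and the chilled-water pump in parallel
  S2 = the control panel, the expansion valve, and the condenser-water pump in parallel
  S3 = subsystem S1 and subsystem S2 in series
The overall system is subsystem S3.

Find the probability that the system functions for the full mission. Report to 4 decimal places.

R(chiller compressor) = exp(−0.0000170 × 10000) = 0.843665
R(chilled-water pump) = exp(−0.0000113 × 10000) = 0.893151
R(control panel) = exp(−0.0000285 × 10000) = 0.752014
R(expansion valve) = exp(−0.00000274 × 10000) = 0.972972
R(condenser-water pump) = exp(−0.0000319 × 10000) = 0.726876
Parallel (chiller compressor and chilled-water pump): 1 − (1 − 0.843665)(1 − 0.893151) = 0.983296
Parallel (control panel, expansion valve, and condenser-water pump): 1 − (1 − 0.752014)(1 − 0.972972)(1 − 0.726876) = 0.998169
Series ([0.983296] and [0.998169]): 0.983296 × 0.998169 = 0.9815

0.9815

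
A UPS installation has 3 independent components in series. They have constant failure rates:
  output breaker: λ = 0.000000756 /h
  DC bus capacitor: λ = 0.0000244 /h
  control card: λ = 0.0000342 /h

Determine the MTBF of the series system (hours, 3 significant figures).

Series of exponential components: λ_sys = Σ λ_i
λ_sys = 0.000000756 + 0.0000244 + 0.0000342 = 5.9356e-05 /h
MTBF = 1 / λ_sys = 16800 h

16800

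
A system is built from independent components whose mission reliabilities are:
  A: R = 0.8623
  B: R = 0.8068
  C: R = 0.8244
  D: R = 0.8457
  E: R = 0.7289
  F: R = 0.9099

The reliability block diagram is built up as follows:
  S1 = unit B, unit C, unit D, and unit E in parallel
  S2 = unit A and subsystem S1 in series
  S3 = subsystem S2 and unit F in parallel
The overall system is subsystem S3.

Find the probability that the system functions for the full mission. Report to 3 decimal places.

Parallel (B, C, D, and E): 1 − (1 − 0.80680)(1 − 0.82440)(1 − 0.84570)(1 − 0.72890) = 0.99858
Series (A and [0.99858]): 0.86230 × 0.99858 = 0.86108
Parallel ([0.86108] and F): 1 − (1 − 0.86108)(1 − 0.90990) = 0.987

0.987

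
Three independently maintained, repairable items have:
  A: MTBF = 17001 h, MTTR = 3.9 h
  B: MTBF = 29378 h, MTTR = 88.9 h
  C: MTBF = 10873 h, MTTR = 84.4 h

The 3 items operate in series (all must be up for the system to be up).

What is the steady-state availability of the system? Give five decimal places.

0.98908

A(A) = MTBF/(MTBF+MTTR) = 17001/(17001+3.9) = 0.999771
A(B) = MTBF/(MTBF+MTTR) = 29378/(29378+88.9) = 0.996983
A(C) = MTBF/(MTBF+MTTR) = 10873/(10873+84.4) = 0.992297
Series availability: 0.999771 × 0.996983 × 0.992297 = 0.98908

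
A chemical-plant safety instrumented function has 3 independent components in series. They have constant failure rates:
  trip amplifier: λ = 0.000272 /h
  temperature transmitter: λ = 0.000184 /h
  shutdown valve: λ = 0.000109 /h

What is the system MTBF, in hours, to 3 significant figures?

Series of exponential components: λ_sys = Σ λ_i
λ_sys = 0.000272 + 0.000184 + 0.000109 = 5.6500e-04 /h
MTBF = 1 / λ_sys = 1770 h

1770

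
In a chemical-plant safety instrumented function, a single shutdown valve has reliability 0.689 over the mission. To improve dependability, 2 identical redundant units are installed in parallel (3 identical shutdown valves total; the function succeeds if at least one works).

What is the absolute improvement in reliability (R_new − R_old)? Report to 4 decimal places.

R_before = 0.689
R_after = 1 − (1 − 0.689)^3 = 0.9699
ΔR = 0.9699 − 0.689 = 0.2809

0.2809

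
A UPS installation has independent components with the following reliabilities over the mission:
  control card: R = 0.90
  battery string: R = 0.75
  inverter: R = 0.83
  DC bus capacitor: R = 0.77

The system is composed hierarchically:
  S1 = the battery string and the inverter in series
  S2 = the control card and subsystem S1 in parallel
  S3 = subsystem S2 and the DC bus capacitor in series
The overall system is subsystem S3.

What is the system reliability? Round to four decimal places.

Series (battery string and inverter): 0.750000 × 0.830000 = 0.622500
Parallel (control card and [0.622500]): 1 − (1 − 0.900000)(1 − 0.622500) = 0.962250
Series ([0.962250] and DC bus capacitor): 0.962250 × 0.770000 = 0.7409

0.7409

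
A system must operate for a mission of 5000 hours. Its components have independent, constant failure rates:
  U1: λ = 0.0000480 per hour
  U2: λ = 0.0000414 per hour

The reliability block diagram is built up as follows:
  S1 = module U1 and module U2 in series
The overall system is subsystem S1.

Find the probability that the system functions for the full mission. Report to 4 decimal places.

R(U1) = exp(−0.0000480 × 5000) = 0.786628
R(U2) = exp(−0.0000414 × 5000) = 0.813020
Series (U1 and U2): 0.786628 × 0.813020 = 0.6395

0.6395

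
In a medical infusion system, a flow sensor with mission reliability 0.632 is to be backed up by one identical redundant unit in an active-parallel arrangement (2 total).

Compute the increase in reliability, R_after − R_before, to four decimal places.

R_before = 0.632
R_after = 1 − (1 − 0.632)^2 = 0.8646
ΔR = 0.8646 − 0.632 = 0.2326

0.2326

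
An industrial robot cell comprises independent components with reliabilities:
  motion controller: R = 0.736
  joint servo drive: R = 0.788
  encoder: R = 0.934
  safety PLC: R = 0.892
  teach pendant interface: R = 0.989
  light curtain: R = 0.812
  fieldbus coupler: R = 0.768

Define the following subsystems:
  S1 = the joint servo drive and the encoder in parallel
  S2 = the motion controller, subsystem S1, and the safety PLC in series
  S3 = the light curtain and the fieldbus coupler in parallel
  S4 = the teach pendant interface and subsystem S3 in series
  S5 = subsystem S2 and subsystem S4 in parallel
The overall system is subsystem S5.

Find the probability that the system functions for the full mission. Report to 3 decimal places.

0.981

Parallel (joint servo drive and encoder): 1 − (1 − 0.78800)(1 − 0.93400) = 0.98601
Series (motion controller, [0.98601], and safety PLC): 0.73600 × 0.98601 × 0.89200 = 0.64733
Parallel (light curtain and fieldbus coupler): 1 − (1 − 0.81200)(1 − 0.76800) = 0.95638
Series (teach pendant interface and [0.95638]): 0.98900 × 0.95638 = 0.94586
Parallel ([0.64733] and [0.94586]): 1 − (1 − 0.64733)(1 − 0.94586) = 0.981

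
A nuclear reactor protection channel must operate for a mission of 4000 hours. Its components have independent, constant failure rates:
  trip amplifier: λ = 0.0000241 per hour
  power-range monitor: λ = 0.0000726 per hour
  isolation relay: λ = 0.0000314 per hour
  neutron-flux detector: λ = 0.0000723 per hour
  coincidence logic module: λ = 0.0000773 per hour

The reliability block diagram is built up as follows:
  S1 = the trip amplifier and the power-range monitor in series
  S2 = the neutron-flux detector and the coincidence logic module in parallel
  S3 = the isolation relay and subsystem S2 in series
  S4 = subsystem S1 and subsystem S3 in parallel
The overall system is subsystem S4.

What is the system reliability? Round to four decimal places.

R(trip amplifier) = exp(−0.0000241 × 4000) = 0.908101
R(power-range monitor) = exp(−0.0000726 × 4000) = 0.747964
R(isolation relay) = exp(−0.0000314 × 4000) = 0.881968
R(neutron-flux detector) = exp(−0.0000723 × 4000) = 0.748862
R(coincidence logic module) = exp(−0.0000773 × 4000) = 0.734034
Series (trip amplifier and power-range monitor): 0.908101 × 0.747964 = 0.679227
Parallel (neutron-flux detector and coincidence logic module): 1 − (1 − 0.748862)(1 − 0.734034) = 0.933206
Series (isolation relay and [0.933206]): 0.881968 × 0.933206 = 0.823058
Parallel ([0.679227] and [0.823058]): 1 − (1 − 0.679227)(1 − 0.823058) = 0.9432

0.9432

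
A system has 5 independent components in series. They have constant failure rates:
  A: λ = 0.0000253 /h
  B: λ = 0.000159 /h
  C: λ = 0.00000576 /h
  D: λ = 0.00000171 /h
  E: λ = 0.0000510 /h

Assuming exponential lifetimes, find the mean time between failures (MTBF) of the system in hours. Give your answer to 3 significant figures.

Series of exponential components: λ_sys = Σ λ_i
λ_sys = 0.0000253 + 0.000159 + 0.00000576 + 0.00000171 + 0.0000510 = 2.4277e-04 /h
MTBF = 1 / λ_sys = 4120 h

4120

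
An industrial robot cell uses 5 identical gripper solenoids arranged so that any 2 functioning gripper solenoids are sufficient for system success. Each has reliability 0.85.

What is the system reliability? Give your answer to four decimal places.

R = Σ_{i=2}^{5} C(5,i) p^i (1−p)^{5−i} with p = 0.85
C(5,2)·0.85^2·0.15^3 = 0.024384
C(5,3)·0.85^3·0.15^2 = 0.138178
C(5,4)·0.85^4·0.15^1 = 0.391505
C(5,5)·0.85^5·0.15^0 = 0.443705
Sum = 0.9978

0.9978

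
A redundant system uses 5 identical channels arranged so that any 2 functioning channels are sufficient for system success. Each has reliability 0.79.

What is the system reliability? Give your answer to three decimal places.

R = Σ_{i=2}^{5} C(5,i) p^i (1−p)^{5−i} with p = 0.79
C(5,2)·0.79^2·0.21^3 = 0.05780
C(5,3)·0.79^3·0.21^2 = 0.21743
C(5,4)·0.79^4·0.21^1 = 0.40898
C(5,5)·0.79^5·0.21^0 = 0.30771
Sum = 0.992

0.992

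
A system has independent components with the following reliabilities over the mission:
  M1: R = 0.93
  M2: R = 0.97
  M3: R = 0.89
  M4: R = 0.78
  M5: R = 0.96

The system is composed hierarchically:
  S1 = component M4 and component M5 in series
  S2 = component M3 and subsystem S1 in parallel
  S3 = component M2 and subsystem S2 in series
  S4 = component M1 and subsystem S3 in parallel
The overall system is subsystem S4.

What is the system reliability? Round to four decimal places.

Series (M4 and M5): 0.780000 × 0.960000 = 0.748800
Parallel (M3 and [0.748800]): 1 − (1 − 0.890000)(1 − 0.748800) = 0.972368
Series (M2 and [0.972368]): 0.970000 × 0.972368 = 0.943197
Parallel (M1 and [0.943197]): 1 − (1 − 0.930000)(1 − 0.943197) = 0.9960

0.9960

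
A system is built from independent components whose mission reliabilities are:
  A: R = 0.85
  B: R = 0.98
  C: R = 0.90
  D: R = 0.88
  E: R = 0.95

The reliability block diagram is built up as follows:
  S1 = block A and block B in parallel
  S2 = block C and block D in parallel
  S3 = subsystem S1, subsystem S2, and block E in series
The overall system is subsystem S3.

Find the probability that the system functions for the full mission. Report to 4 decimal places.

Parallel (A and B): 1 − (1 − 0.850000)(1 − 0.980000) = 0.997000
Parallel (C and D): 1 − (1 − 0.900000)(1 − 0.880000) = 0.988000
Series ([0.997000], [0.988000], and E): 0.997000 × 0.988000 × 0.950000 = 0.9358

0.9358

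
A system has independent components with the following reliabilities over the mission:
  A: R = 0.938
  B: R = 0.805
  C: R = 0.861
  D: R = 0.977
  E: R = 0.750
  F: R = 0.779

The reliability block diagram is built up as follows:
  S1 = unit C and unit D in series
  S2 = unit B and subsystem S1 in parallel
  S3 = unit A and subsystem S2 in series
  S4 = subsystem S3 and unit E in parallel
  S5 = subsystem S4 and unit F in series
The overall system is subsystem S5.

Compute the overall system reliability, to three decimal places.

0.761

Series (C and D): 0.86100 × 0.97700 = 0.84120
Parallel (B and [0.84120]): 1 − (1 − 0.80500)(1 − 0.84120) = 0.96903
Series (A and [0.96903]): 0.93800 × 0.96903 = 0.90895
Parallel ([0.90895] and E): 1 − (1 − 0.90895)(1 − 0.75000) = 0.97724
Series ([0.97724] and F): 0.97724 × 0.77900 = 0.761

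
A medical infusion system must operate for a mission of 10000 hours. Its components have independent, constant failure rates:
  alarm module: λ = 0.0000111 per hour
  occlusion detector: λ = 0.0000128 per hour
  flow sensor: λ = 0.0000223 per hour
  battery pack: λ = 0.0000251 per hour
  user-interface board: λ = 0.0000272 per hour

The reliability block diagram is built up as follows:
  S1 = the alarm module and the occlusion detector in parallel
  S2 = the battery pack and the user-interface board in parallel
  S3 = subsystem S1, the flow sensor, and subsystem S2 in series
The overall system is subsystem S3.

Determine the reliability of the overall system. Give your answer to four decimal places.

0.7483

R(alarm module) = exp(−0.0000111 × 10000) = 0.894939
R(occlusion detector) = exp(−0.0000128 × 10000) = 0.879853
R(flow sensor) = exp(−0.0000223 × 10000) = 0.800115
R(battery pack) = exp(−0.0000251 × 10000) = 0.778022
R(user-interface board) = exp(−0.0000272 × 10000) = 0.761854
Parallel (alarm module and occlusion detector): 1 − (1 − 0.894939)(1 − 0.879853) = 0.987377
Parallel (battery pack and user-interface board): 1 − (1 − 0.778022)(1 − 0.761854) = 0.947137
Series ([0.987377], flow sensor, and [0.947137]): 0.987377 × 0.800115 × 0.947137 = 0.7483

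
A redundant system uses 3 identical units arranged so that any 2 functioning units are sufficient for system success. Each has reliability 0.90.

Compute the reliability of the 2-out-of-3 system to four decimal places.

0.9720

R = Σ_{i=2}^{3} C(3,i) p^i (1−p)^{3−i} with p = 0.90
C(3,2)·0.90^2·0.10^1 = 0.243000
C(3,3)·0.90^3·0.10^0 = 0.729000
Sum = 0.9720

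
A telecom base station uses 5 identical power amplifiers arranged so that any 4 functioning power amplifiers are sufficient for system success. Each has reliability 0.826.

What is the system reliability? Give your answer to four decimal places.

0.7895

R = Σ_{i=4}^{5} C(5,i) p^i (1−p)^{5−i} with p = 0.826
C(5,4)·0.826^4·0.174^1 = 0.404985
C(5,5)·0.826^5·0.174^0 = 0.384503
Sum = 0.7895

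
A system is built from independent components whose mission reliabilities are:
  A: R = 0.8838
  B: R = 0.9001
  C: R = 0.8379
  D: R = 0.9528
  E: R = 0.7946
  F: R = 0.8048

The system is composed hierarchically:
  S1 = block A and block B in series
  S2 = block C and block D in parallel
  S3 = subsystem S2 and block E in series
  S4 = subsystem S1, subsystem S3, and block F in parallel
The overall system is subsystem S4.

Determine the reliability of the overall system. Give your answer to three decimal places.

Series (A and B): 0.88380 × 0.90010 = 0.79551
Parallel (C and D): 1 − (1 − 0.83790)(1 − 0.95280) = 0.99235
Series ([0.99235] and E): 0.99235 × 0.79460 = 0.78852
Parallel ([0.79551], [0.78852], and F): 1 − (1 − 0.79551)(1 − 0.78852)(1 − 0.80480) = 0.992

0.992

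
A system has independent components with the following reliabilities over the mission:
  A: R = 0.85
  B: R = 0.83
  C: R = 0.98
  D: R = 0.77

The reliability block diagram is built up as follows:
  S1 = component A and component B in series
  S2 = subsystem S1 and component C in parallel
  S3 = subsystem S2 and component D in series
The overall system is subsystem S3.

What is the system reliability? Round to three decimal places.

0.765

Series (A and B): 0.85000 × 0.83000 = 0.70550
Parallel ([0.70550] and C): 1 − (1 − 0.70550)(1 − 0.98000) = 0.99411
Series ([0.99411] and D): 0.99411 × 0.77000 = 0.765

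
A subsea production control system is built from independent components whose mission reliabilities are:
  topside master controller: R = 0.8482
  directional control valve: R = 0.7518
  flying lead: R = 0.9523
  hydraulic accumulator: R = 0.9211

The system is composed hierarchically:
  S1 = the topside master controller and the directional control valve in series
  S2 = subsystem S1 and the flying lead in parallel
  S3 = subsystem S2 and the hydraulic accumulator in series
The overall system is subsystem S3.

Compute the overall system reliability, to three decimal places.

0.905

Series (topside master controller and directional control valve): 0.84820 × 0.75180 = 0.63768
Parallel ([0.63768] and flying lead): 1 − (1 − 0.63768)(1 − 0.95230) = 0.98272
Series ([0.98272] and hydraulic accumulator): 0.98272 × 0.92110 = 0.905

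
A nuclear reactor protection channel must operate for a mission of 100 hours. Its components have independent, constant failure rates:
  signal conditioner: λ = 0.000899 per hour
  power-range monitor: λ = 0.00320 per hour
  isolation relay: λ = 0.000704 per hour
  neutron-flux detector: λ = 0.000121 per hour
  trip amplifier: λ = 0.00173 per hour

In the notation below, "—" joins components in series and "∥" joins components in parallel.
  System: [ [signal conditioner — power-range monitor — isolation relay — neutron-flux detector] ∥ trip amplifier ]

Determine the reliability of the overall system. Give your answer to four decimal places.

0.9382

R(signal conditioner) = exp(−0.000899 × 100) = 0.914023
R(power-range monitor) = exp(−0.00320 × 100) = 0.726149
R(isolation relay) = exp(−0.000704 × 100) = 0.932021
R(neutron-flux detector) = exp(−0.000121 × 100) = 0.987973
R(trip amplifier) = exp(−0.00173 × 100) = 0.841138
Series (signal conditioner, power-range monitor, isolation relay, and neutron-flux detector): 0.914023 × 0.726149 × 0.932021 × 0.987973 = 0.611158
Parallel ([0.611158] and trip amplifier): 1 − (1 − 0.611158)(1 − 0.841138) = 0.9382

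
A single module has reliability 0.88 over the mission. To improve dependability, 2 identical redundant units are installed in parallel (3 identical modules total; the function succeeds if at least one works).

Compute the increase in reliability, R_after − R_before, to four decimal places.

0.1183

R_before = 0.88
R_after = 1 − (1 − 0.88)^3 = 0.9983
ΔR = 0.9983 − 0.88 = 0.1183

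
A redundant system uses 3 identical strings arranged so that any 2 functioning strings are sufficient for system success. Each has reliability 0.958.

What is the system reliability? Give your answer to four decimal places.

R = Σ_{i=2}^{3} C(3,i) p^i (1−p)^{3−i} with p = 0.958
C(3,2)·0.958^2·0.042^1 = 0.115638
C(3,3)·0.958^3·0.042^0 = 0.879218
Sum = 0.9949

0.9949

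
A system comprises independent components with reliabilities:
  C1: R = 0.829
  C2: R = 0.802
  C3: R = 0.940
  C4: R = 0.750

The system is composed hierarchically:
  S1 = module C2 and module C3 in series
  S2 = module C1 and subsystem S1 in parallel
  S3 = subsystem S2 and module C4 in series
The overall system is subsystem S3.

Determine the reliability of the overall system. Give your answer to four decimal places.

0.7184

Series (C2 and C3): 0.802000 × 0.940000 = 0.753880
Parallel (C1 and [0.753880]): 1 − (1 − 0.829000)(1 − 0.753880) = 0.957913
Series ([0.957913] and C4): 0.957913 × 0.750000 = 0.7184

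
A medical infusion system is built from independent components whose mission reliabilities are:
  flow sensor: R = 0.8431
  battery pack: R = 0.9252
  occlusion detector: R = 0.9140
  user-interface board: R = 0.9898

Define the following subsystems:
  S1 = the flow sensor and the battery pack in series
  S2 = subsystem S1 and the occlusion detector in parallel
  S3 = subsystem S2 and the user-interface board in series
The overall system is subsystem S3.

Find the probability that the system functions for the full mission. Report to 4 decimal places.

Series (flow sensor and battery pack): 0.843100 × 0.925200 = 0.780036
Parallel ([0.780036] and occlusion detector): 1 − (1 − 0.780036)(1 − 0.914000) = 0.981083
Series ([0.981083] and user-interface board): 0.981083 × 0.989800 = 0.9711

0.9711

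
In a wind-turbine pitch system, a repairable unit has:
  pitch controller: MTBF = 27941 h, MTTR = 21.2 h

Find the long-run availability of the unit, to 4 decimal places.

0.9992

A(pitch controller) = MTBF/(MTBF+MTTR) = 27941/(27941+21.2) = 0.9992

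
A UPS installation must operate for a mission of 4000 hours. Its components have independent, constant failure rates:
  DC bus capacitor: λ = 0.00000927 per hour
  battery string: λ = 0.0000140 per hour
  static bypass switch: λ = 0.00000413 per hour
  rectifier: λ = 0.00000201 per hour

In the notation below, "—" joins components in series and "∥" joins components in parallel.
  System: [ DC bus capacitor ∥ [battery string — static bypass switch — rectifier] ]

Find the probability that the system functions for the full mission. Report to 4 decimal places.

R(DC bus capacitor) = exp(−0.00000927 × 4000) = 0.963599
R(battery string) = exp(−0.0000140 × 4000) = 0.945539
R(static bypass switch) = exp(−0.00000413 × 4000) = 0.983616
R(rectifier) = exp(−0.00000201 × 4000) = 0.991992
Series (battery string, static bypass switch, and rectifier): 0.945539 × 0.983616 × 0.991992 = 0.922599
Parallel (DC bus capacitor and [0.922599]): 1 − (1 − 0.963599)(1 − 0.922599) = 0.9972

0.9972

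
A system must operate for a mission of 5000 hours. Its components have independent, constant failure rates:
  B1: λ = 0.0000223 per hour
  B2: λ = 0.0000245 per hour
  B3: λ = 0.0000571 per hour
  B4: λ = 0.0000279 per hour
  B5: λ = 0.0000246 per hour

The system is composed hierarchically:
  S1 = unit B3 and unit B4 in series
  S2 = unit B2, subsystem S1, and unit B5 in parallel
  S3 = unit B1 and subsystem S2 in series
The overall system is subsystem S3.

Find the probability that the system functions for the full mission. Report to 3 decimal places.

0.890

R(B1) = exp(−0.0000223 × 5000) = 0.89449
R(B2) = exp(−0.0000245 × 5000) = 0.88471
R(B3) = exp(−0.0000571 × 5000) = 0.75164
R(B4) = exp(−0.0000279 × 5000) = 0.86979
R(B5) = exp(−0.0000246 × 5000) = 0.88426
Series (B3 and B4): 0.75164 × 0.86979 = 0.65377
Parallel (B2, [0.65377], and B5): 1 − (1 − 0.88471)(1 − 0.65377)(1 − 0.88426) = 0.99538
Series (B1 and [0.99538]): 0.89449 × 0.99538 = 0.890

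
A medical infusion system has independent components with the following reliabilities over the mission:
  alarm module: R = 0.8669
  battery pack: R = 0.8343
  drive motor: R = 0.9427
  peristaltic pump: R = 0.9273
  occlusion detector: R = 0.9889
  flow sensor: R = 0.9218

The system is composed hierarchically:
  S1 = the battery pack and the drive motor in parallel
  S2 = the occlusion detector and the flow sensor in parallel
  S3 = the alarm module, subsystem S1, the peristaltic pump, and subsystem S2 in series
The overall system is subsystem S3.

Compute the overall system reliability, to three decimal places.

Parallel (battery pack and drive motor): 1 − (1 − 0.83430)(1 − 0.94270) = 0.99051
Parallel (occlusion detector and flow sensor): 1 − (1 − 0.98890)(1 − 0.92180) = 0.99913
Series (alarm module, [0.99051], peristaltic pump, and [0.99913]): 0.86690 × 0.99051 × 0.92730 × 0.99913 = 0.796

0.796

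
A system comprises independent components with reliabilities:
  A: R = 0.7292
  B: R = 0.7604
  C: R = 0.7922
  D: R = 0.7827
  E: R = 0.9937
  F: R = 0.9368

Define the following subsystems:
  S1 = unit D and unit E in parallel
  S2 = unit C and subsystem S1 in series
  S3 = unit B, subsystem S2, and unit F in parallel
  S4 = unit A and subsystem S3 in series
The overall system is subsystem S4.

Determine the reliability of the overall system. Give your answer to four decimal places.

Parallel (D and E): 1 − (1 − 0.782700)(1 − 0.993700) = 0.998631
Series (C and [0.998631]): 0.792200 × 0.998631 = 0.791115
Parallel (B, [0.791115], and F): 1 − (1 − 0.760400)(1 − 0.791115)(1 − 0.936800) = 0.996837
Series (A and [0.996837]): 0.729200 × 0.996837 = 0.7269

0.7269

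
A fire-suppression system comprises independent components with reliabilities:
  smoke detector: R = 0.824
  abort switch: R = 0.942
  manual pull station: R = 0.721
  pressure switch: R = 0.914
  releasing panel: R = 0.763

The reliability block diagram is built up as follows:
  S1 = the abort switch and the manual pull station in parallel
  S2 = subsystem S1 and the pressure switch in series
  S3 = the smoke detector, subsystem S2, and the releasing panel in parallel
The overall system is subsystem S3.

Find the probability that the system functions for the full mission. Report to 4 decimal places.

Parallel (abort switch and manual pull station): 1 − (1 − 0.942000)(1 − 0.721000) = 0.983818
Series ([0.983818] and pressure switch): 0.983818 × 0.914000 = 0.899210
Parallel (smoke detector, [0.899210], and releasing panel): 1 − (1 − 0.824000)(1 − 0.899210)(1 − 0.763000) = 0.9958

0.9958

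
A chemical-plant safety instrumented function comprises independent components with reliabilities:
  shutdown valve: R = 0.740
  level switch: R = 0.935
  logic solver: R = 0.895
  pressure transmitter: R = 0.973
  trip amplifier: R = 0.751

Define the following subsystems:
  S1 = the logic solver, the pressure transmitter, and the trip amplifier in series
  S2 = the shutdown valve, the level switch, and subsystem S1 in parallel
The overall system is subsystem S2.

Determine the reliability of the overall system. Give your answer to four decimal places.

0.9942

Series (logic solver, pressure transmitter, and trip amplifier): 0.895000 × 0.973000 × 0.751000 = 0.653997
Parallel (shutdown valve, level switch, and [0.653997]): 1 − (1 − 0.740000)(1 − 0.935000)(1 − 0.653997) = 0.9942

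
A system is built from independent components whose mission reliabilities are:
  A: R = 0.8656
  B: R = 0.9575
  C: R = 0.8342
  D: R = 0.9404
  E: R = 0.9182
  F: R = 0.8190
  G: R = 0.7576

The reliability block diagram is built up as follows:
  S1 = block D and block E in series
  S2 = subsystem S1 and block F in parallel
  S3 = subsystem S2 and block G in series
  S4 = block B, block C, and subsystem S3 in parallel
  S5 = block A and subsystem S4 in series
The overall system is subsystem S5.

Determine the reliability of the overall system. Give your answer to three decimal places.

Series (D and E): 0.94040 × 0.91820 = 0.86348
Parallel ([0.86348] and F): 1 − (1 − 0.86348)(1 − 0.81900) = 0.97529
Series ([0.97529] and G): 0.97529 × 0.75760 = 0.73888
Parallel (B, C, and [0.73888]): 1 − (1 − 0.95750)(1 − 0.83420)(1 − 0.73888) = 0.99816
Series (A and [0.99816]): 0.86560 × 0.99816 = 0.864

0.864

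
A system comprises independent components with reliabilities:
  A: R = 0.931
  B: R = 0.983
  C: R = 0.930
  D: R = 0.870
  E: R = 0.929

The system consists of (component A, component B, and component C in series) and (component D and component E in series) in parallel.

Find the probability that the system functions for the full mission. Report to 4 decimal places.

0.9714

Series (A, B, and C): 0.931000 × 0.983000 × 0.930000 = 0.851111
Series (D and E): 0.870000 × 0.929000 = 0.808230
Parallel ([0.851111] and [0.808230]): 1 − (1 − 0.851111)(1 − 0.808230) = 0.9714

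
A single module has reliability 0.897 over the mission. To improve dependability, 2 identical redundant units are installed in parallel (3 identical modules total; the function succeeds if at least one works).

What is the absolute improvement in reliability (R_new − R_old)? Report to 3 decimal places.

0.102

R_before = 0.897
R_after = 1 − (1 − 0.897)^3 = 0.999
ΔR = 0.999 − 0.897 = 0.102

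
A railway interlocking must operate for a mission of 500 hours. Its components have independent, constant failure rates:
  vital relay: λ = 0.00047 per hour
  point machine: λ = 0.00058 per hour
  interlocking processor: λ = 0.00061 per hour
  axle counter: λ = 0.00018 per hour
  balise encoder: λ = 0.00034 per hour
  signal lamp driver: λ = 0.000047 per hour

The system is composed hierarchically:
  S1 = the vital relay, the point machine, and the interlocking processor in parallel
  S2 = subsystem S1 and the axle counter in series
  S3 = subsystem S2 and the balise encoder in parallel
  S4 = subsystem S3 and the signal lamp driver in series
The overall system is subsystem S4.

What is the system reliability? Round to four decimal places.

0.9617

R(vital relay) = exp(−0.00047 × 500) = 0.790571
R(point machine) = exp(−0.00058 × 500) = 0.748264
R(interlocking processor) = exp(−0.00061 × 500) = 0.737123
R(axle counter) = exp(−0.00018 × 500) = 0.913931
R(balise encoder) = exp(−0.00034 × 500) = 0.843665
R(signal lamp driver) = exp(−0.000047 × 500) = 0.976774
Parallel (vital relay, point machine, and interlocking processor): 1 − (1 − 0.790571)(1 − 0.748264)(1 − 0.737123) = 0.986141
Series ([0.986141] and axle counter): 0.986141 × 0.913931 = 0.901265
Parallel ([0.901265] and balise encoder): 1 − (1 − 0.901265)(1 − 0.843665) = 0.984564
Series ([0.984564] and signal lamp driver): 0.984564 × 0.976774 = 0.9617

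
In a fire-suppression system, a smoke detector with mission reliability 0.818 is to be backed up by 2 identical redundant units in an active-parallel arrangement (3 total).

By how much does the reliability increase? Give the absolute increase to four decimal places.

R_before = 0.818
R_after = 1 − (1 − 0.818)^3 = 0.9940
ΔR = 0.9940 − 0.818 = 0.1760

0.1760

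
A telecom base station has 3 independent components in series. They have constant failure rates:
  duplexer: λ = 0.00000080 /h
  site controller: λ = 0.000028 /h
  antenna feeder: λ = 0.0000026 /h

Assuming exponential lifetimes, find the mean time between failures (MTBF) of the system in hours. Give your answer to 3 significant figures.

Series of exponential components: λ_sys = Σ λ_i
λ_sys = 0.00000080 + 0.000028 + 0.0000026 = 3.1400e-05 /h
MTBF = 1 / λ_sys = 31800 h

31800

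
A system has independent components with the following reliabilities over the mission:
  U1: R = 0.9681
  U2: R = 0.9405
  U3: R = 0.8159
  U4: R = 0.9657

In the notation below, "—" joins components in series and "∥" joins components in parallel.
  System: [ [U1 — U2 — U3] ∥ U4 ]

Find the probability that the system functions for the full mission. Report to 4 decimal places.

0.9912

Series (U1, U2, and U3): 0.968100 × 0.940500 × 0.815900 = 0.742875
Parallel ([0.742875] and U4): 1 − (1 − 0.742875)(1 − 0.965700) = 0.9912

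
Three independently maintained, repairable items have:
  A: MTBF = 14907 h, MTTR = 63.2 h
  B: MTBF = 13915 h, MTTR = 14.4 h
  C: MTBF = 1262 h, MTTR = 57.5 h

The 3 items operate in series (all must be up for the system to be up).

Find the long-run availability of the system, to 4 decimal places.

A(A) = MTBF/(MTBF+MTTR) = 14907/(14907+63.2) = 0.995778
A(B) = MTBF/(MTBF+MTTR) = 13915/(13915+14.4) = 0.998966
A(C) = MTBF/(MTBF+MTTR) = 1262/(1262+57.5) = 0.956423
Series availability: 0.995778 × 0.998966 × 0.956423 = 0.9514

0.9514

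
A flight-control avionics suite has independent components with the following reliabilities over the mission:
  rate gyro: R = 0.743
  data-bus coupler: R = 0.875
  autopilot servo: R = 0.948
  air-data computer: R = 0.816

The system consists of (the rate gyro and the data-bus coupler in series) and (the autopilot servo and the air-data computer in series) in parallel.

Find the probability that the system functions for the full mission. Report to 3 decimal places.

Series (rate gyro and data-bus coupler): 0.74300 × 0.87500 = 0.65013
Series (autopilot servo and air-data computer): 0.94800 × 0.81600 = 0.77357
Parallel ([0.65013] and [0.77357]): 1 − (1 − 0.65013)(1 − 0.77357) = 0.921

0.921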